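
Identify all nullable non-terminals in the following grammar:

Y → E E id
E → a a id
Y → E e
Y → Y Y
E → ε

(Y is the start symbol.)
{ 'E' }

A non-terminal is nullable if it can derive ε (the empty string): either it has an ε-production, or it has a production whose right-hand side consists entirely of nullable non-terminals.

ε-productions: E → ε
So E is immediately nullable.
No further non-terminal can be added: every production for the remaining non-terminals contains a terminal or a non-nullable non-terminal.
Nullable = { 'E' }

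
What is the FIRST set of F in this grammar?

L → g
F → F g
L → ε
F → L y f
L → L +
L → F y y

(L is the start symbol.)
To compute FIRST(F), examine every production with F on the left-hand side, reading each right-hand side left to right until a non-nullable symbol is reached.

FIRST sets of the other non-terminals involved (by the same procedure, iterated to a fixed point):
  FIRST(L) = { '+', 'g', 'y', ε }

From F → F g:
  - F is the symbol being defined: contributes nothing new
    F is not nullable, so stop
From F → L y f:
  - L is a non-terminal: add FIRST(L) \ {ε} = { '+', 'g', 'y' }
    L is nullable, so continue to the next symbol
  - y is a terminal: add 'y' and stop

Collecting: FIRST(F) = { '+', 'g', 'y' }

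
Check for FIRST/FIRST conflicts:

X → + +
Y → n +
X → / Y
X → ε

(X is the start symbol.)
No FIRST/FIRST conflicts.

A FIRST/FIRST conflict occurs when two productions N → α and N → β for the same non-terminal have FIRST(α) ∩ FIRST(β) ≠ ∅ (with ε ∈ FIRST of a nullable right-hand side, so two nullable alternatives also conflict).

Productions for X:
  X → + +: FIRST = { '+' }
  X → / Y: FIRST = { '/' }
  X → ε: FIRST = { ε }
Y has only one production, so no FIRST/FIRST conflict is possible there.

All alternatives of each non-terminal have pairwise disjoint FIRST sets.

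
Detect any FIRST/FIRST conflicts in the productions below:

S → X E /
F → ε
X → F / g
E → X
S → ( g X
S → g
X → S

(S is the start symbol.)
Yes. S → X E '/' / S → '(' g X on { '(' }; S → X E '/' / S → g on { 'g' }; X → F '/' g / X → S on { '/' }

A FIRST/FIRST conflict occurs when two productions N → α and N → β for the same non-terminal have FIRST(α) ∩ FIRST(β) ≠ ∅ (with ε ∈ FIRST of a nullable right-hand side, so two nullable alternatives also conflict).

FIRST sets of the non-terminals at (or reachable through a nullable prefix from) the front of some alternative:
  FIRST(X) = { '(', '/', 'g' }
  FIRST(F) = { ε }
  FIRST(S) = { '(', '/', 'g' }

Productions for S:
  S → X E /: FIRST = { '(', '/', 'g' }
  S → ( g X: FIRST = { '(' }
  S → g: FIRST = { 'g' }
Productions for X:
  X → F / g: FIRST = { '/' }
  X → S: FIRST = { '(', '/', 'g' }
F, E have only one production, so no FIRST/FIRST conflict is possible there.

Conflict for S: S → X E / and S → ( g X
  Overlap: { '(' }
Conflict for S: S → X E / and S → g
  Overlap: { 'g' }
Conflict for X: X → F / g and X → S
  Overlap: { '/' }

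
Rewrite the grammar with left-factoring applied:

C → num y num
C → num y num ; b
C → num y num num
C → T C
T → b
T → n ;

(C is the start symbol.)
C → num y num C'
C' → ε
C' → ; b
C' → num
C → T C
T → b
T → n ;

Left-factoring transforms A → αβ₁ | αβ₂ into A → αA' and A' → β₁ | β₂
(α is the longest common prefix among the alternatives). Repeat until
no nonterminal has two alternatives with a common prefix.

Round 1: C has alternatives sharing prefix 'num y num'. Introduce C': C → num y num C'
  Add: C' → ε
  Add: C' → ; b
  Add: C' → num

No remaining common prefixes — done.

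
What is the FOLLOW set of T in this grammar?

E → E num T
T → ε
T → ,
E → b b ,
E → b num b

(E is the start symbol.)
{ $, 'num' }

To compute FOLLOW(T), find every occurrence of T on a right-hand side N → α T β: add FIRST(β) \ {ε}, and if β is empty or nullable also add FOLLOW(N). Iterate to a fixed point.

In E → E num T: T is at the end, add FOLLOW(E)

The FOLLOW sets referred to above (computed the same way, to a fixed point):
  FOLLOW(E) = { $, 'num' }

Taking the union: FOLLOW(T) = { $, 'num' }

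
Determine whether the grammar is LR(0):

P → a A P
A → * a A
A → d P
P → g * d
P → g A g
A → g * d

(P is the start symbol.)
A grammar is LR(0) if no state in the canonical LR(0) collection has:
  - both a shift item (dot before a terminal) and a complete item (shift-reduce conflict), or
  - two or more complete items (reduce-reduce conflict; the accept item [P' → P .] counts as a complete item here).

Augment with P' → P and build the canonical LR(0) collection (I0 = CLOSURE({[P' → . P]}), then GOTO on every symbol after a dot until no new states appear). It has 18 states:
  I0: { [P → . a A P], [P → . g * d], [P → . g A g], [P' → . P] }  — shift
  I1: { [P' → P .] }  — accept
  I2: { [A → . * a A], [A → . d P], [A → . g * d], [P → a . A P] }  — shift
  I3: { [A → . * a A], [A → . d P], [A → . g * d], [P → g . * d], [P → g . A g] }  — shift
  I4: { [A → * . a A], [P → g * . d] }  — shift
  I5: { [P → g A . g] }  — shift
  I6: { [A → d . P], [P → . a A P], [P → . g * d], [P → . g A g] }  — shift
  I7: { [A → g . * d] }  — shift
  I8: { [A → g * . d] }  — shift
  I9: { [A → g * d .] }  — reduce
  I10: { [A → d P .] }  — reduce
  I11: { [P → g A g .] }  — reduce
  I12: { [A → * a . A], [A → . * a A], [A → . d P], [A → . g * d] }  — shift
  I13: { [P → g * d .] }  — reduce
  I14: { [A → * . a A] }  — shift
  I15: { [A → * a A .] }  — reduce
  I16: { [P → . a A P], [P → . g * d], [P → . g A g], [P → a A . P] }  — shift
  I17: { [P → a A P .] }  — reduce

Every state is either a pure shift/goto state or contains exactly one complete item and nothing to shift — no conflicts. The grammar is LR(0).

Answer: Yes, the grammar is LR(0)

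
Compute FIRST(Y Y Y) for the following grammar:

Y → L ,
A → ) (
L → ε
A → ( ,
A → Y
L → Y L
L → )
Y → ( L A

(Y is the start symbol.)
{ '(', ')', ',' }

FIRST sets of the non-terminals involved (from the grammar, by fixed-point iteration):
  FIRST(Y) = { '(', ')', ',' }

To compute FIRST(Y Y Y), process the symbols left to right:
Symbol Y is a non-terminal. Add FIRST(Y) \ {ε} = { '(', ')', ',' }
Y is not nullable (ε ∉ FIRST(Y)), so stop here.
FIRST(Y Y Y) = { '(', ')', ',' }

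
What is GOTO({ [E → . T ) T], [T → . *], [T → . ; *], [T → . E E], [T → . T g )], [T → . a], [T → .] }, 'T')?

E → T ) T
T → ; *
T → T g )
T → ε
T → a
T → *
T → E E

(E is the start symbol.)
{ [E → T . ) T], [T → T . g )] }

GOTO(I, 'T') = CLOSURE({ [A → αX.β] : [A → α.Xβ] ∈ I, X = 'T' })

Items with dot before 'T', with the dot advanced:
  [E → . T ) T] → [E → T . ) T]
  [T → . T g )] → [T → T . g )]
Closure adds nothing (no advanced item has the dot before a non-terminal).

GOTO = { [E → T . ) T], [T → T . g )] }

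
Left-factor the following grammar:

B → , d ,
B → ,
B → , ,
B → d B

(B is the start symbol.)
B → , B'
B' → d ,
B' → ε
B' → ,
B → d B

Left-factoring transforms A → αβ₁ | αβ₂ into A → αA' and A' → β₁ | β₂
(α is the longest common prefix among the alternatives). Repeat until
no nonterminal has two alternatives with a common prefix.

Round 1: B has alternatives sharing prefix ','. Introduce B': B → , B'
  Add: B' → d ,
  Add: B' → ε
  Add: B' → ,

No remaining common prefixes — done.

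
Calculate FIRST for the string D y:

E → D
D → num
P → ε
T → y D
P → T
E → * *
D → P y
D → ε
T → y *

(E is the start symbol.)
FIRST sets of the non-terminals involved (from the grammar, by fixed-point iteration):
  FIRST(D) = { 'num', 'y', ε }

To compute FIRST(D y), process the symbols left to right:
Symbol D is a non-terminal. Add FIRST(D) \ {ε} = { 'num', 'y' }
D is nullable (ε ∈ FIRST(D)), continue to the next symbol.
Symbol y is a terminal. Add 'y' and stop.
FIRST(D y) = { 'num', 'y' }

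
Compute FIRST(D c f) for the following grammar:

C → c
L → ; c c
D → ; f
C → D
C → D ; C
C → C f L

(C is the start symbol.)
FIRST sets of the non-terminals involved (from the grammar, by fixed-point iteration):
  FIRST(D) = { ';' }

To compute FIRST(D c f), process the symbols left to right:
Symbol D is a non-terminal. Add FIRST(D) \ {ε} = { ';' }
D is not nullable (ε ∉ FIRST(D)), so stop here.
FIRST(D c f) = { ';' }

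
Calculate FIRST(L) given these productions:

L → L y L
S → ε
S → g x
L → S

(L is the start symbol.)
To compute FIRST(L), examine every production with L on the left-hand side, reading each right-hand side left to right until a non-nullable symbol is reached.

FIRST sets of the other non-terminals involved (by the same procedure, iterated to a fixed point):
  FIRST(S) = { 'g', ε }

From L → L y L:
  - L is the symbol being defined: contributes nothing new
    L is nullable, so continue to the next symbol
  - y is a terminal: add 'y' and stop
From L → S:
  - S is a non-terminal: add FIRST(S) \ {ε} = { 'g' }
    S is nullable and nothing follows, so the whole right-hand side can vanish: ε ∈ FIRST(L)

Collecting: FIRST(L) = { 'g', 'y', ε }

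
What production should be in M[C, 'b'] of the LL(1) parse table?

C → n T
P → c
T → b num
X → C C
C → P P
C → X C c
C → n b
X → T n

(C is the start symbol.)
To find M[C, 'b'], we find productions for C where 'b' is in the predict set (PREDICT(N → α) = (FIRST(α) \ {ε}) ∪ (FOLLOW(N) if α ⇒* ε)).

Relevant sets:
  FIRST(P) = { 'c' }
  FIRST(X) = { 'b', 'c', 'n' }

C → n T: PREDICT = { 'n' }
C → P P: PREDICT = { 'c' }
C → X C c: PREDICT = { 'b', 'c', 'n' }
  'b' is in predict set, so this production goes in M[C, 'b']
C → n b: PREDICT = { 'n' }

M[C, 'b'] = C → X C c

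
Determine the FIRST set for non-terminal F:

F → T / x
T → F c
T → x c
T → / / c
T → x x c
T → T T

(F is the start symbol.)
{ '/', 'x' }

To compute FIRST(F), examine every production with F on the left-hand side, reading each right-hand side left to right until a non-nullable symbol is reached.

FIRST sets of the other non-terminals involved (by the same procedure, iterated to a fixed point):
  FIRST(T) = { '/', 'x' }

From F → T / x:
  - T is a non-terminal: add FIRST(T) \ {ε} = { '/', 'x' }
    T is not nullable, so stop

Collecting: FIRST(F) = { '/', 'x' }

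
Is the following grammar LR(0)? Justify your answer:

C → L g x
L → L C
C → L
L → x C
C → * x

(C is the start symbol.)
A grammar is LR(0) if no state in the canonical LR(0) collection has:
  - both a shift item (dot before a terminal) and a complete item (shift-reduce conflict), or
  - two or more complete items (reduce-reduce conflict; the accept item [C' → C .] counts as a complete item here).

Augment with C' → C and build the canonical LR(0) collection (I0 = CLOSURE({[C' → . C]}), then GOTO on every symbol after a dot until no new states appear). It has 10 states:
  I0: { [C → . * x], [C → . L g x], [C → . L], [C' → . C], [L → . L C], [L → . x C] }  — shift
  I1: { [C → * . x] }  — shift
  I2: { [C' → C .] }  — accept
  I3: { [C → . * x], [C → . L g x], [C → . L], [C → L . g x], [C → L .], [L → . L C], [L → . x C], [L → L . C] }  — shift, reduce
  I4: { [C → . * x], [C → . L g x], [C → . L], [L → . L C], [L → . x C], [L → x . C] }  — shift
  I5: { [L → x C .] }  — reduce
  I6: { [L → L C .] }  — reduce
  I7: { [C → L g . x] }  — shift
  I8: { [C → L g x .] }  — reduce
  I9: { [C → * x .] }  — reduce

Conflict in state I3:
  Shift-reduce conflict between [C → L .] and [C → . * x]
So the grammar is NOT LR(0).

Answer: No. Shift-reduce conflict between [C → L .] and [C → . * x]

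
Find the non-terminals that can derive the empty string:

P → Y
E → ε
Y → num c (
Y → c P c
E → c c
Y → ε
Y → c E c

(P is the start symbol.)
{ 'E', 'P', 'Y' }

A non-terminal is nullable if it can derive ε (the empty string): either it has an ε-production, or it has a production whose right-hand side consists entirely of nullable non-terminals.

ε-productions: E → ε, Y → ε
So E, Y are immediately nullable.
P → Y: every symbol on the right is nullable, so P is nullable too.
Every non-terminal is now nullable.
Nullable = { 'E', 'P', 'Y' }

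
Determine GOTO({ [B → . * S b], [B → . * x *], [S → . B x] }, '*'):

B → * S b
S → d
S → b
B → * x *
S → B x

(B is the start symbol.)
GOTO(I, '*') = CLOSURE({ [A → αX.β] : [A → α.Xβ] ∈ I, X = '*' })

Items with dot before '*', with the dot advanced:
  [B → . * S b] → [B → * . S b]
  [B → . * x *] → [B → * . x *]
Closure of the advanced items:
  [B → * . S b] has the dot before S: add [S → . d], [S → . b], [S → . B x]
  [S → . B x] has the dot before B: add [B → . * S b], [B → . * x *]

GOTO = { [B → * . S b], [B → * . x *], [B → . * S b], [B → . * x *], [S → . B x], [S → . b], [S → . d] }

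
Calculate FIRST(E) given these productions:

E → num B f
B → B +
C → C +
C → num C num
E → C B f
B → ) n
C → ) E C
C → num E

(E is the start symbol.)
To compute FIRST(E), examine every production with E on the left-hand side, reading each right-hand side left to right until a non-nullable symbol is reached.

FIRST sets of the other non-terminals involved (by the same procedure, iterated to a fixed point):
  FIRST(C) = { ')', 'num' }

From E → num B f:
  - num is a terminal: add 'num' and stop
From E → C B f:
  - C is a non-terminal: add FIRST(C) \ {ε} = { ')', 'num' }
    C is not nullable, so stop

Collecting: FIRST(E) = { ')', 'num' }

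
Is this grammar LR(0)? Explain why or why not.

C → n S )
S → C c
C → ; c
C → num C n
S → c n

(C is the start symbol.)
Augment with C' → C and build the canonical LR(0) collection (I0 = CLOSURE({[C' → . C]}), then GOTO on every symbol after a dot until no new states appear). It has 14 states:
  I0: { [C → . ; c], [C → . n S )], [C → . num C n], [C' → . C] }  — shift
  I1: { [C → ; . c] }  — shift
  I2: { [C' → C .] }  — accept
  I3: { [C → . ; c], [C → . n S )], [C → . num C n], [C → n . S )], [S → . C c], [S → . c n] }  — shift
  I4: { [C → . ; c], [C → . n S )], [C → . num C n], [C → num . C n] }  — shift
  I5: { [C → num C . n] }  — shift
  I6: { [C → num C n .] }  — reduce
  I7: { [S → C . c] }  — shift
  I8: { [C → n S . )] }  — shift
  I9: { [S → c . n] }  — shift
  I10: { [S → c n .] }  — reduce
  I11: { [C → n S ) .] }  — reduce
  I12: { [S → C c .] }  — reduce
  I13: { [C → ; c .] }  — reduce

Every state is either a pure shift/goto state or contains exactly one complete item and nothing to shift — no conflicts. The grammar is LR(0).

Answer: Yes, the grammar is LR(0)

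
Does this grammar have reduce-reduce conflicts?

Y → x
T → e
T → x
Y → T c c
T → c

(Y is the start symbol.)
Yes — I5: [T → x .] vs [Y → x .]

A reduce-reduce conflict occurs when an LR(0) state has two complete items [A → α .] and [B → β .] — both call for a reduction, and with no lookahead the parser cannot choose between them.

Augment with Y' → Y and build the canonical LR(0) collection (I0 = CLOSURE({[Y' → . Y]}), then GOTO on every symbol after a dot until no new states appear). It has 8 states:
  I0: { [T → . c], [T → . e], [T → . x], [Y → . T c c], [Y → . x], [Y' → . Y] }  — shift
  I1: { [Y → T . c c] }  — shift
  I2: { [Y' → Y .] }  — accept
  I3: { [T → c .] }  — reduce
  I4: { [T → e .] }  — reduce
  I5: { [T → x .], [Y → x .] }  — 2 reduces
  I6: { [Y → T c . c] }  — shift
  I7: { [Y → T c c .] }  — reduce

I5 contains complete items [T → x .], [Y → x .] — reduce-reduce conflict.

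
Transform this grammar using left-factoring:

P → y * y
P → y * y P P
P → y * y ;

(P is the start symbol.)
Left-factoring transforms A → αβ₁ | αβ₂ into A → αA' and A' → β₁ | β₂
(α is the longest common prefix among the alternatives). Repeat until
no nonterminal has two alternatives with a common prefix.

Round 1: P has alternatives sharing prefix 'y * y'. Introduce P': P → y * y P'
  Add: P' → ε
  Add: P' → P P
  Add: P' → ;

No remaining common prefixes — done.

Resulting grammar:
P → y * y P'
P' → ε
P' → P P
P' → ;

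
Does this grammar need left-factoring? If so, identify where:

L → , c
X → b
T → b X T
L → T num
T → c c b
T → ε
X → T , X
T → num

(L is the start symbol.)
Left-factoring is needed when two productions for the same non-terminal
share a common prefix on the right-hand side.

Productions for L:
  L → , c
  L → T num
Productions for X:
  X → b
  X → T , X
Productions for T:
  T → b X T
  T → c c b
  T → ε
  T → num

No common prefixes found.

Answer: No, left-factoring is not needed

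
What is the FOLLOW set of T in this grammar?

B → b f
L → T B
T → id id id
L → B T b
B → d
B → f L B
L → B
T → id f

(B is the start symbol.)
{ 'b', 'd', 'f' }

In L → T B: T is followed by B, add FIRST(B) \ {ε} = { 'b', 'd', 'f' }
In L → B T b: T is followed by b, add FIRST(b) \ {ε} = { 'b' }

Taking the union: FOLLOW(T) = { 'b', 'd', 'f' }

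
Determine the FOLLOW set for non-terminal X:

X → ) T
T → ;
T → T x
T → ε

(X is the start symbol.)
X is the start symbol, so $ ∈ FOLLOW(X).
X does not occur on any right-hand side.

Taking the union: FOLLOW(X) = { $ }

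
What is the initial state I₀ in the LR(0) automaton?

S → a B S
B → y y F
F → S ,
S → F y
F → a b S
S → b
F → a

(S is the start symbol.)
First, augment the grammar with S' → S
I₀ = CLOSURE({ [S' → . S] }):
  [S' → . S] has the dot before S: add [S → . a B S], [S → . F y], [S → . b]
  [S → . F y] has the dot before F: add [F → . S ,], [F → . a b S], [F → . a]
No further items can be added.

I₀ = { [F → . S ,], [F → . a b S], [F → . a], [S → . F y], [S → . a B S], [S → . b], [S' → . S] }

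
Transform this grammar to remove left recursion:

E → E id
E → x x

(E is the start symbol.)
E is directly left-recursive. The standard transformation for
  A → A α₁ | ... | A α_m | β₁ | ... | β_n
is
  A  → β₁ A' | ... | β_n A'
  A' → α₁ A' | ... | α_m A' | ε

E → x x becomes E → x x E'
E → E id becomes E' → id E'
Add E' → ε

Resulting grammar:
E → x x E'
E' → id E'
E' → ε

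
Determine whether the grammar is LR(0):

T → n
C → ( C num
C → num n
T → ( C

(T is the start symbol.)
A grammar is LR(0) if no state in the canonical LR(0) collection has:
  - both a shift item (dot before a terminal) and a complete item (shift-reduce conflict), or
  - two or more complete items (reduce-reduce conflict; the accept item [T' → T .] counts as a complete item here).

Augment with T' → T and build the canonical LR(0) collection (I0 = CLOSURE({[T' → . T]}), then GOTO on every symbol after a dot until no new states appear). It has 10 states:
  I0: { [T → . ( C], [T → . n], [T' → . T] }  — shift
  I1: { [C → . ( C num], [C → . num n], [T → ( . C] }  — shift
  I2: { [T' → T .] }  — accept
  I3: { [T → n .] }  — reduce
  I4: { [C → ( . C num], [C → . ( C num], [C → . num n] }  — shift
  I5: { [T → ( C .] }  — reduce
  I6: { [C → num . n] }  — shift
  I7: { [C → num n .] }  — reduce
  I8: { [C → ( C . num] }  — shift
  I9: { [C → ( C num .] }  — reduce

Every state is either a pure shift/goto state or contains exactly one complete item and nothing to shift — no conflicts. The grammar is LR(0).

Answer: Yes, the grammar is LR(0)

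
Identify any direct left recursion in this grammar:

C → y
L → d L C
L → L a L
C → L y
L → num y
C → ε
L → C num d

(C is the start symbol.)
Direct left recursion occurs when N → N α for some non-terminal N (the right-hand side begins with the left-hand side itself).

C → y: starts with y
L → d L C: starts with d
L → L a L: LEFT RECURSIVE (starts with L)
C → L y: starts with L
L → num y: starts with num
C → ε: starts with ε
L → C num d: starts with C

The grammar has direct left recursion on: L.

Answer: Yes, L is left-recursive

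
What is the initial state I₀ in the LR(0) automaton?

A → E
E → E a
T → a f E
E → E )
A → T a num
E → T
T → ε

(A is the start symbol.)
{ [A → . E], [A → . T a num], [A' → . A], [E → . E )], [E → . E a], [E → . T], [T → . a f E], [T → .] }

First, augment the grammar with A' → A
I₀ = CLOSURE({ [A' → . A] }):
  [A' → . A] has the dot before A: add [A → . E], [A → . T a num]
  [A → . E] has the dot before E: add [E → . E a], [E → . E )], [E → . T]
  [A → . T a num] has the dot before T: add [T → . a f E], [T → .]
No further items can be added.

I₀ = { [A → . E], [A → . T a num], [A' → . A], [E → . E )], [E → . E a], [E → . T], [T → . a f E], [T → .] }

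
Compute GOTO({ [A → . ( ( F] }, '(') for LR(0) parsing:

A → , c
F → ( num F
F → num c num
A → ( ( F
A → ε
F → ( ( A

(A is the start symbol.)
GOTO(I, '(') = CLOSURE({ [A → αX.β] : [A → α.Xβ] ∈ I, X = '(' })

Items with dot before '(', with the dot advanced:
  [A → . ( ( F] → [A → ( . ( F]
Closure adds nothing (no advanced item has the dot before a non-terminal).

GOTO = { [A → ( . ( F] }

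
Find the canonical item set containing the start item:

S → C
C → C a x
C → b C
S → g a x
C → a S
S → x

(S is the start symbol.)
First, augment the grammar with S' → S
I₀ = CLOSURE({ [S' → . S] }):
  [S' → . S] has the dot before S: add [S → . C], [S → . g a x], [S → . x]
  [S → . C] has the dot before C: add [C → . C a x], [C → . b C], [C → . a S]
No further items can be added.

I₀ = { [C → . C a x], [C → . a S], [C → . b C], [S → . C], [S → . g a x], [S → . x], [S' → . S] }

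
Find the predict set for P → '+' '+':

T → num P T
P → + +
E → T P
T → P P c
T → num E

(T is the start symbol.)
PREDICT(P → '+' '+') = (FIRST(RHS) \ {ε}) ∪ (FOLLOW(P) if ε ∈ FIRST(RHS), i.e. RHS ⇒* ε)
FIRST('+' '+') = { '+' }
ε ∉ FIRST('+' '+'), so FOLLOW(P) is not added.
PREDICT(P → '+' '+') = { '+' }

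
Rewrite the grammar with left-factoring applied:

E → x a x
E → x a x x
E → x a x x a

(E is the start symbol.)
Left-factoring transforms A → αβ₁ | αβ₂ into A → αA' and A' → β₁ | β₂
(α is the longest common prefix among the alternatives). Repeat until
no nonterminal has two alternatives with a common prefix.

Round 1: E has alternatives sharing prefix 'x a x'. Introduce E': E → x a x E'
  Add: E' → ε
  Add: E' → x
  Add: E' → x a

Round 2: E' has alternatives sharing prefix 'x'. Introduce E'': E' → x E''
  Add: E'' → ε
  Add: E'' → a

No remaining common prefixes — done.

Resulting grammar:
E → x a x E'
E' → ε
E' → x E''
E'' → ε
E'' → a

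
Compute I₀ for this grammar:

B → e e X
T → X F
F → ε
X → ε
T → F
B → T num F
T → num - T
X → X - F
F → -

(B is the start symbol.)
{ [B → . T num F], [B → . e e X], [B' → . B], [F → . -], [F → .], [T → . F], [T → . X F], [T → . num - T], [X → . X - F], [X → .] }

First, augment the grammar with B' → B
I₀ = CLOSURE({ [B' → . B] }):
  [B' → . B] has the dot before B: add [B → . e e X], [B → . T num F]
  [B → . T num F] has the dot before T: add [T → . X F], [T → . F], [T → . num - T]
  [T → . X F] has the dot before X: add [X → .], [X → . X - F]
  [T → . F] has the dot before F: add [F → .], [F → . -]
No further items can be added.

I₀ = { [B → . T num F], [B → . e e X], [B' → . B], [F → . -], [F → .], [T → . F], [T → . X F], [T → . num - T], [X → . X - F], [X → .] }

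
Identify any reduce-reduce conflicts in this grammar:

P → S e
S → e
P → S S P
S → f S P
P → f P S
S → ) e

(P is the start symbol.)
Yes — I10: [P → S e .] vs [S → e .]

Augment with P' → P and build the canonical LR(0) collection (I0 = CLOSURE({[P' → . P]}), then GOTO on every symbol after a dot until no new states appear). It has 17 states:
  I0: { [P → . S S P], [P → . S e], [P → . f P S], [P' → . P], [S → . ) e], [S → . e], [S → . f S P] }  — shift
  I1: { [S → ) . e] }  — shift
  I2: { [P' → P .] }  — accept
  I3: { [P → S . S P], [P → S . e], [S → . ) e], [S → . e], [S → . f S P] }  — shift
  I4: { [S → e .] }  — reduce
  I5: { [P → . S S P], [P → . S e], [P → . f P S], [P → f . P S], [S → . ) e], [S → . e], [S → . f S P], [S → f . S P] }  — shift
  I6: { [P → f P . S], [S → . ) e], [S → . e], [S → . f S P] }  — shift
  I7: { [P → . S S P], [P → . S e], [P → . f P S], [P → S . S P], [P → S . e], [S → . ) e], [S → . e], [S → . f S P], [S → f S . P] }  — shift
  I8: { [S → f S P .] }  — reduce
  I9: { [P → . S S P], [P → . S e], [P → . f P S], [P → S . S P], [P → S . e], [P → S S . P], [S → . ) e], [S → . e], [S → . f S P] }  — shift
  I10: { [P → S e .], [S → e .] }  — 2 reduces
  I11: { [P → S S P .] }  — reduce
  I12: { [P → f P S .] }  — reduce
  I13: { [S → . ) e], [S → . e], [S → . f S P], [S → f . S P] }  — shift
  I14: { [P → . S S P], [P → . S e], [P → . f P S], [S → . ) e], [S → . e], [S → . f S P], [S → f S . P] }  — shift
  I15: { [P → . S S P], [P → . S e], [P → . f P S], [P → S S . P], [S → . ) e], [S → . e], [S → . f S P] }  — shift
  I16: { [S → ) e .] }  — reduce

I10 contains complete items [P → S e .], [S → e .] — reduce-reduce conflict.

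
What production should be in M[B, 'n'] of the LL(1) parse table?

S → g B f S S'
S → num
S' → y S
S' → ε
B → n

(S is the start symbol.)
B → n

To find M[B, 'n'], we find productions for B where 'n' is in the predict set (PREDICT(N → α) = (FIRST(α) \ {ε}) ∪ (FOLLOW(N) if α ⇒* ε)).

B → n: PREDICT = { 'n' }
  'n' is in predict set, so this production goes in M[B, 'n']

M[B, 'n'] = B → n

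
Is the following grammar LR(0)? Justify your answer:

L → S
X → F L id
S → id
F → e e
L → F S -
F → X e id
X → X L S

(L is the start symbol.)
No. Shift-reduce conflict between [L → S .] and [L → F S . -]

A grammar is LR(0) if no state in the canonical LR(0) collection has:
  - both a shift item (dot before a terminal) and a complete item (shift-reduce conflict), or
  - two or more complete items (reduce-reduce conflict; the accept item [L' → L .] counts as a complete item here).

Augment with L' → L and build the canonical LR(0) collection (I0 = CLOSURE({[L' → . L]}), then GOTO on every symbol after a dot until no new states appear). It has 16 states:
  I0: { [F → . X e id], [F → . e e], [L → . F S -], [L → . S], [L' → . L], [S → . id], [X → . F L id], [X → . X L S] }  — shift
  I1: { [F → . X e id], [F → . e e], [L → . F S -], [L → . S], [L → F . S -], [S → . id], [X → . F L id], [X → . X L S], [X → F . L id] }  — shift
  I2: { [L' → L .] }  — accept
  I3: { [L → S .] }  — reduce
  I4: { [F → . X e id], [F → . e e], [F → X . e id], [L → . F S -], [L → . S], [S → . id], [X → . F L id], [X → . X L S], [X → X . L S] }  — shift
  I5: { [F → e . e] }  — shift
  I6: { [S → id .] }  — reduce
  I7: { [F → e e .] }  — reduce
  I8: { [S → . id], [X → X L . S] }  — shift
  I9: { [F → X e . id], [F → e . e] }  — shift
  I10: { [F → X e id .] }  — reduce
  I11: { [X → X L S .] }  — reduce
  I12: { [X → F L . id] }  — shift
  I13: { [L → F S . -], [L → S .] }  — shift, reduce
  I14: { [L → F S - .] }  — reduce
  I15: { [X → F L id .] }  — reduce

Conflict in state I13:
  Shift-reduce conflict between [L → S .] and [L → F S . -]
So the grammar is NOT LR(0).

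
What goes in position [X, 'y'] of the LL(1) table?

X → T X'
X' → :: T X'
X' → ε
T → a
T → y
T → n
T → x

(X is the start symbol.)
X → T X'

To find M[X, 'y'], we find productions for X where 'y' is in the predict set (PREDICT(N → α) = (FIRST(α) \ {ε}) ∪ (FOLLOW(N) if α ⇒* ε)).

Relevant sets:
  FIRST(T) = { 'a', 'n', 'x', 'y' }

X → T X': PREDICT = { 'a', 'n', 'x', 'y' }
  'y' is in predict set, so this production goes in M[X, 'y']

M[X, 'y'] = X → T X'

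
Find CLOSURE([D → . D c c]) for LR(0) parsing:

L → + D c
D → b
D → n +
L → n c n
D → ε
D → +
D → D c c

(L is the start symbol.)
{ [D → . +], [D → . D c c], [D → . b], [D → . n +], [D → .] }

To compute CLOSURE, for each item [A → α.Bβ] where B is a non-terminal, add [B → .γ] for all productions B → γ; repeat for the newly added items until nothing changes.

Start with: [D → . D c c]
  [D → . D c c] has the dot before D: add [D → . b], [D → . n +], [D → .], [D → . +]
No further items can be added.

CLOSURE = { [D → . +], [D → . D c c], [D → . b], [D → . n +], [D → .] }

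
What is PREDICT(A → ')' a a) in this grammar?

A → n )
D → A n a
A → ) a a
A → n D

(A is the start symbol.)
{ ')' }

PREDICT(A → ')' a a) = (FIRST(RHS) \ {ε}) ∪ (FOLLOW(A) if ε ∈ FIRST(RHS), i.e. RHS ⇒* ε)
FIRST(')' a a) = { ')' }
ε ∉ FIRST(')' a a), so FOLLOW(A) is not added.
PREDICT(A → ')' a a) = { ')' }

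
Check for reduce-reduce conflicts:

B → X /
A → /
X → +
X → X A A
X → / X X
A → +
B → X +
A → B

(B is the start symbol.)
Yes — I5: [A → + .] vs [B → X + .]; I6: [A → / .] vs [B → X / .]; I9: [A → + .] vs [X → + .]

A reduce-reduce conflict occurs when an LR(0) state has two complete items [A → α .] and [B → β .] — both call for a reduction, and with no lookahead the parser cannot choose between them.

Augment with B' → B and build the canonical LR(0) collection (I0 = CLOSURE({[B' → . B]}), then GOTO on every symbol after a dot until no new states appear). It has 14 states:
  I0: { [B → . X +], [B → . X /], [B' → . B], [X → . +], [X → . / X X], [X → . X A A] }  — shift
  I1: { [X → + .] }  — reduce
  I2: { [X → . +], [X → . / X X], [X → . X A A], [X → / . X X] }  — shift
  I3: { [B' → B .] }  — accept
  I4: { [A → . +], [A → . /], [A → . B], [B → . X +], [B → . X /], [B → X . +], [B → X . /], [X → . +], [X → . / X X], [X → . X A A], [X → X . A A] }  — shift
  I5: { [A → + .], [B → X + .], [X → + .] }  — 3 reduces
  I6: { [A → / .], [B → X / .], [X → . +], [X → . / X X], [X → . X A A], [X → / . X X] }  — shift, 2 reduces
  I7: { [A → . +], [A → . /], [A → . B], [B → . X +], [B → . X /], [X → . +], [X → . / X X], [X → . X A A], [X → X A . A] }  — shift
  I8: { [A → B .] }  — reduce
  I9: { [A → + .], [X → + .] }  — 2 reduces
  I10: { [A → / .], [X → . +], [X → . / X X], [X → . X A A], [X → / . X X] }  — shift, reduce
  I11: { [X → X A A .] }  — reduce
  I12: { [A → . +], [A → . /], [A → . B], [B → . X +], [B → . X /], [X → . +], [X → . / X X], [X → . X A A], [X → / X . X], [X → X . A A] }  — shift
  I13: { [A → . +], [A → . /], [A → . B], [B → . X +], [B → . X /], [B → X . +], [B → X . /], [X → . +], [X → . / X X], [X → . X A A], [X → / X X .], [X → X . A A] }  — shift, reduce

I5 contains complete items [A → + .], [B → X + .], [X → + .] — reduce-reduce conflict.
I6 contains complete items [A → / .], [B → X / .] — reduce-reduce conflict.
I9 contains complete items [A → + .], [X → + .] — reduce-reduce conflict.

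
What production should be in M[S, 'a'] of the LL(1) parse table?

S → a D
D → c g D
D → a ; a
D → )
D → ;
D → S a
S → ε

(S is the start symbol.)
To find M[S, 'a'], we find productions for S where 'a' is in the predict set (PREDICT(N → α) = (FIRST(α) \ {ε}) ∪ (FOLLOW(N) if α ⇒* ε)).

Relevant sets:
  FOLLOW(S) = { $, 'a' }

S → a D: PREDICT = { 'a' }
  'a' is in predict set, so this production goes in M[S, 'a']
S → ε: PREDICT = { $, 'a' }
  'a' is in predict set, so this production goes in M[S, 'a']

M[S, 'a'] = S → a D, S → ε  (a multiply-defined cell — the grammar is not LL(1))

Answer: S → a D, S → ε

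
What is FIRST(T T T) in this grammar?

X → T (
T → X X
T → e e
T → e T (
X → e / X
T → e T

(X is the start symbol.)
FIRST sets of the non-terminals involved (from the grammar, by fixed-point iteration):
  FIRST(T) = { 'e' }

To compute FIRST(T T T), process the symbols left to right:
Symbol T is a non-terminal. Add FIRST(T) \ {ε} = { 'e' }
T is not nullable (ε ∉ FIRST(T)), so stop here.
FIRST(T T T) = { 'e' }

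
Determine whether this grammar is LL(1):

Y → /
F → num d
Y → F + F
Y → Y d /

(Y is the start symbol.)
No. Predict set conflict for Y: { '/' }

A grammar is LL(1) if for each non-terminal N with multiple productions, the predict sets of those productions are pairwise disjoint, where PREDICT(N → α) = (FIRST(α) \ {ε}) ∪ (FOLLOW(N) if α ⇒* ε).

Relevant sets:
  FIRST(F) = { 'num' }
  FIRST(Y) = { '/', 'num' }

For Y:
  PREDICT(Y → '/') = { '/' }
  PREDICT(Y → F '+' F) = { 'num' }
  PREDICT(Y → Y d '/') = { '/', 'num' }
F has a single production, so nothing to check there.

Conflict found: Predict set conflict for Y: { '/' }
The grammar is NOT LL(1).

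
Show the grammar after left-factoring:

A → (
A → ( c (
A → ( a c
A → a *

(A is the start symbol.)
A → ( A'
A' → ε
A' → c (
A' → a c
A → a *

Left-factoring transforms A → αβ₁ | αβ₂ into A → αA' and A' → β₁ | β₂
(α is the longest common prefix among the alternatives). Repeat until
no nonterminal has two alternatives with a common prefix.

Round 1: A has alternatives sharing prefix '('. Introduce A': A → ( A'
  Add: A' → ε
  Add: A' → c (
  Add: A' → a c

No remaining common prefixes — done.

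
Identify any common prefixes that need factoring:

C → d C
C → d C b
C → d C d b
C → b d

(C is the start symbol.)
Left-factoring is needed when two productions for the same non-terminal
share a common prefix on the right-hand side.

Productions for C:
  C → d C
  C → d C b
  C → d C d b
  C → b d

Found common prefix 'd C' in productions for C

Answer: Yes, C has productions with common prefix 'd C'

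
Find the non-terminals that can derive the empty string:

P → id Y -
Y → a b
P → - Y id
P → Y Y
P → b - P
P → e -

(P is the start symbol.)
There are no ε-productions, so no non-terminal can derive ε.
No non-terminals are nullable.

Answer: None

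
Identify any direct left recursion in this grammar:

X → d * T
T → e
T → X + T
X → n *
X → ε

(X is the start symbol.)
Direct left recursion occurs when N → N α for some non-terminal N (the right-hand side begins with the left-hand side itself).

X → d * T: starts with d
T → e: starts with e
T → X + T: starts with X
X → n *: starts with n
X → ε: starts with ε

No direct left recursion found.

Answer: No direct left recursion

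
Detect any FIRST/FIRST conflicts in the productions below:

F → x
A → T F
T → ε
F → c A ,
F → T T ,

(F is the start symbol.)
No FIRST/FIRST conflicts.

A FIRST/FIRST conflict occurs when two productions N → α and N → β for the same non-terminal have FIRST(α) ∩ FIRST(β) ≠ ∅ (with ε ∈ FIRST of a nullable right-hand side, so two nullable alternatives also conflict).

FIRST sets of the non-terminals at (or reachable through a nullable prefix from) the front of some alternative:
  FIRST(T) = { ε }

Productions for F:
  F → x: FIRST = { 'x' }
  F → c A ,: FIRST = { 'c' }
  F → T T ,: FIRST = { ',' }
A, T have only one production, so no FIRST/FIRST conflict is possible there.

All alternatives of each non-terminal have pairwise disjoint FIRST sets.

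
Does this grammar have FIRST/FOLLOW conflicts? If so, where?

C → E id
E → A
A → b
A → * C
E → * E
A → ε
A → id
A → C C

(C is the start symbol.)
A FIRST/FOLLOW conflict occurs when a non-terminal N has a nullable alternative N → β (β ⇒* ε) and another alternative N → α with FIRST(α) ∩ FOLLOW(N) ≠ ∅: on such a lookahead the parser cannot decide between expanding α and letting N vanish via β.

Nullable non-terminals: A, E.
FIRST sets used below: FIRST(C) = { '*', 'b', 'id' }, FIRST(A) = { '*', 'b', 'id', ε }

A: nullable alternative(s) A → ε; FOLLOW(A) = { 'id' }
  A → b: FIRST \ {ε} = { 'b' } — disjoint from FOLLOW(A)
  A → * C: FIRST \ {ε} = { '*' } — disjoint from FOLLOW(A)
  A → ε: FIRST \ {ε} = { } — this is the only nullable alternative, skip
  A → id: FIRST \ {ε} = { 'id' } — overlaps FOLLOW(A) on { 'id' }: CONFLICT
  A → C C: FIRST \ {ε} = { '*', 'b', 'id' } — overlaps FOLLOW(A) on { 'id' }: CONFLICT

E: nullable alternative(s) E → A; FOLLOW(E) = { 'id' }
  E → A: FIRST \ {ε} = { '*', 'b', 'id' } — this is the only nullable alternative, skip
  E → * E: FIRST \ {ε} = { '*' } — disjoint from FOLLOW(E)

C has no nullable alternative, so no FIRST/FOLLOW check is needed there.

So the grammar has 2 FIRST/FOLLOW conflicts (marked CONFLICT above).

Answer: Yes. A → id with FOLLOW(A) on { 'id' }; A → C C with FOLLOW(A) on { 'id' }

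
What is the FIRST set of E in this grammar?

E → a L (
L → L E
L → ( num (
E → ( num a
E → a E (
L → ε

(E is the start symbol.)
From E → a L (:
  - a is a terminal: add 'a' and stop
From E → ( num a:
  - '(' is a terminal: add '(' and stop
From E → a E (:
  - a is a terminal: add 'a' and stop

Collecting: FIRST(E) = { '(', 'a' }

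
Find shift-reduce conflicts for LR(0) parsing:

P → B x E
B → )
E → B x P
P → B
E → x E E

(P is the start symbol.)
Augment with P' → P and build the canonical LR(0) collection (I0 = CLOSURE({[P' → . P]}), then GOTO on every symbol after a dot until no new states appear). It has 12 states:
  I0: { [B → . )], [P → . B x E], [P → . B], [P' → . P] }  — shift
  I1: { [B → ) .] }  — reduce
  I2: { [P → B . x E], [P → B .] }  — shift, reduce
  I3: { [P' → P .] }  — accept
  I4: { [B → . )], [E → . B x P], [E → . x E E], [P → B x . E] }  — shift
  I5: { [E → B . x P] }  — shift
  I6: { [P → B x E .] }  — reduce
  I7: { [B → . )], [E → . B x P], [E → . x E E], [E → x . E E] }  — shift
  I8: { [B → . )], [E → . B x P], [E → . x E E], [E → x E . E] }  — shift
  I9: { [E → x E E .] }  — reduce
  I10: { [B → . )], [E → B x . P], [P → . B x E], [P → . B] }  — shift
  I11: { [E → B x P .] }  — reduce

I2 contains reduce item [P → B .] and shift item [P → B . x E] — shift-reduce conflict.

Answer: Yes — I2: [P → B .] vs [P → B . x E]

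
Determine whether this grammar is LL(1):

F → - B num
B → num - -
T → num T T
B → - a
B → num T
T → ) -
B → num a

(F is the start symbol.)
For B:
  PREDICT(B → num '-' '-') = { 'num' }
  PREDICT(B → '-' a) = { '-' }
  PREDICT(B → num T) = { 'num' }
  PREDICT(B → num a) = { 'num' }
For T:
  PREDICT(T → num T T) = { 'num' }
  PREDICT(T → ')' '-') = { ')' }
F has a single production, so nothing to check there.

Conflict found: Predict set conflict for B: { 'num' }
The grammar is NOT LL(1).

Answer: No. Predict set conflict for B: { 'num' }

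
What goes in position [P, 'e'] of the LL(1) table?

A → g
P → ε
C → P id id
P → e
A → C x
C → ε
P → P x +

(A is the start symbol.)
P → e, P → P x +

To find M[P, 'e'], we find productions for P where 'e' is in the predict set (PREDICT(N → α) = (FIRST(α) \ {ε}) ∪ (FOLLOW(N) if α ⇒* ε)).

Relevant sets:
  FIRST(P) = { 'e', 'x', ε }
  FOLLOW(P) = { 'id', 'x' }

P → ε: PREDICT = { 'id', 'x' }
P → e: PREDICT = { 'e' }
  'e' is in predict set, so this production goes in M[P, 'e']
P → P x +: PREDICT = { 'e', 'x' }
  'e' is in predict set, so this production goes in M[P, 'e']

M[P, 'e'] = P → e, P → P x +  (a multiply-defined cell — the grammar is not LL(1))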